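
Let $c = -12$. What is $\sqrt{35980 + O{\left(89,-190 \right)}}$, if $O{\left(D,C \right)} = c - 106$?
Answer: $\sqrt{35862} \approx 189.37$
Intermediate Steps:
$O{\left(D,C \right)} = -118$ ($O{\left(D,C \right)} = -12 - 106 = -118$)
$\sqrt{35980 + O{\left(89,-190 \right)}} = \sqrt{35980 - 118} = \sqrt{35862}$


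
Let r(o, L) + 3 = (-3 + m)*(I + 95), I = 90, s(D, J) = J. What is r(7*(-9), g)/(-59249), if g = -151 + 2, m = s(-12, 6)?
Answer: -552/59249 ≈ -0.0093166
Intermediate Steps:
m = 6
g = -149
r(o, L) = 552 (r(o, L) = -3 + (-3 + 6)*(90 + 95) = -3 + 3*185 = -3 + 555 = 552)
r(7*(-9), g)/(-59249) = 552/(-59249) = 552*(-1/59249) = -552/59249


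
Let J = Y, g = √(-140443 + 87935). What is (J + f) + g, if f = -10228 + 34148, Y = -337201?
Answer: -313281 + 2*I*√13127 ≈ -3.1328e+5 + 229.15*I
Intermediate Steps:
g = 2*I*√13127 (g = √(-52508) = 2*I*√13127 ≈ 229.15*I)
f = 23920
J = -337201
(J + f) + g = (-337201 + 23920) + 2*I*√13127 = -313281 + 2*I*√13127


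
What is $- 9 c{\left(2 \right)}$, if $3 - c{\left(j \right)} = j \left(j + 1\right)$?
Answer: $27$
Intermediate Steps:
$c{\left(j \right)} = 3 - j \left(1 + j\right)$ ($c{\left(j \right)} = 3 - j \left(j + 1\right) = 3 - j \left(1 + j\right)$)
$- 9 c{\left(2 \right)} = - 9 \left(3 - 2 - 2^{2}\right) = - 9 \left(3 - 2 - 4\right) = \left(-9\right) \left(-3\right) = 27$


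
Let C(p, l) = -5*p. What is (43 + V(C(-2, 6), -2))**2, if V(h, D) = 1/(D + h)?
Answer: 119025/64 ≈ 1859.8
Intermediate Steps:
(43 + V(C(-2, 6), -2))**2 = (43 + 1/(-2 - 5*(-2)))**2 = (43 + 1/(-2 + 10))**2 = (43 + 1/8)**2 = (345/8)**2 = 119025/64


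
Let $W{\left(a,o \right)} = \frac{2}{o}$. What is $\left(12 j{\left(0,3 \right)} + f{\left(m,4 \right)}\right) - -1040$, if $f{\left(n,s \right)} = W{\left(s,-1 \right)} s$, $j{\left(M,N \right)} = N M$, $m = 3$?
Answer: $1032$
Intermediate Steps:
$j{\left(M,N \right)} = M N$
$f{\left(n,s \right)} = - 2 s$ ($f{\left(n,s \right)} = \frac{2}{-1} s = 2 \left(-1\right) s = - 2 s$)
$\left(12 j{\left(0,3 \right)} + f{\left(m,4 \right)}\right) - -1040 = \left(12 \cdot 0 \cdot 3 - 8\right) - -1040 = \left(12 \cdot 0 - 8\right) + 1040 = \left(0 - 8\right) + 1040 = -8 + 1040 = 1032$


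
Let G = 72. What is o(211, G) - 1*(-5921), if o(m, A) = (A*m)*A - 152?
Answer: 1099593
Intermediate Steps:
o(m, A) = -152 + m*A**2 (o(m, A) = m*A**2 - 152 = -152 + m*A**2)
o(211, G) - 1*(-5921) = (-152 + 211*72**2) - 1*(-5921) = (-152 + 211*5184) + 5921 = (-152 + 1093824) + 5921 = 1093672 + 5921 = 1099593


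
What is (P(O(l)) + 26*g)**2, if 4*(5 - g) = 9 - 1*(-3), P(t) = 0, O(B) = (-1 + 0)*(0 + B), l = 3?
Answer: 2704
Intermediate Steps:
O(B) = -B
g = 2 (g = 5 - (9 - 1*(-3))/4 = 5 - (9 + 3)/4 = 5 - 1/4*12 = 5 - 3 = 2)
(P(O(l)) + 26*g)**2 = (0 + 26*2)**2 = (0 + 52)**2 = 52**2 = 2704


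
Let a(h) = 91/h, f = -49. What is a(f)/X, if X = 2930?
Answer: -13/20510 ≈ -0.00063384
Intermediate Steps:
a(f)/X = (91/(-49))/2930 = (91*(-1/49))*(1/2930) = -13/7*1/2930 = -13/20510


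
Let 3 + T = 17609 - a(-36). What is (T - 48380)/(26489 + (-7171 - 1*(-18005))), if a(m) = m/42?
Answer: -2476/3003 ≈ -0.82451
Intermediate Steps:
a(m) = m/42 (a(m) = m*(1/42) = m/42)
T = 123248/7 (T = -3 + (17609 - (-36)/42) = -3 + (17609 - 1*(-6/7)) = -3 + (17609 + 6/7) = -3 + 123269/7 = 123248/7 ≈ 17607.)
(T - 48380)/(26489 + (-7171 - 1*(-18005))) = (123248/7 - 48380)/(26489 + (-7171 - 1*(-18005))) = -215412/(7*(26489 + (-7171 + 18005))) = -215412/(7*(26489 + 10834)) = -215412/7/37323 = -215412/7*1/37323 = -2476/3003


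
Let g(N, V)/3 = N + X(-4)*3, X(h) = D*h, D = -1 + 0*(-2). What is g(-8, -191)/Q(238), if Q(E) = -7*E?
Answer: -6/833 ≈ -0.0072029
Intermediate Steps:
D = -1 (D = -1 + 0 = -1)
X(h) = -h
g(N, V) = 36 + 3*N (g(N, V) = 3*(N - 1*(-4)*3) = 3*(N + 4*3) = 3*(N + 12) = 3*(12 + N) = 36 + 3*N)
g(-8, -191)/Q(238) = (36 + 3*(-8))/((-7*238)) = (36 - 24)/(-1666) = 12*(-1/1666) = -6/833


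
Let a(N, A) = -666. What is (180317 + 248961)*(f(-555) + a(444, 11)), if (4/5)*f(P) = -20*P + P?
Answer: 10745042979/2 ≈ 5.3725e+9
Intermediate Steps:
f(P) = -95*P/4 (f(P) = 5*(-20*P + P)/4 = 5*(-19*P)/4 = -95*P/4)
(180317 + 248961)*(f(-555) + a(444, 11)) = (180317 + 248961)*(-95/4*(-555) - 666) = 429278*(52725/4 - 666) = 429278*(50061/4) = 10745042979/2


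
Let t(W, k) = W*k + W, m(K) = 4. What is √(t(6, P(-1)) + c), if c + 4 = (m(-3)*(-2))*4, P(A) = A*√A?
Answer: √(-30 - 6*I) ≈ 0.54503 - 5.5043*I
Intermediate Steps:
P(A) = A^(3/2)
t(W, k) = W + W*k
c = -36 (c = -4 + (4*(-2))*4 = -4 - 8*4 = -4 - 32 = -36)
√(t(6, P(-1)) + c) = √(6*(1 + (-1)^(3/2)) - 36) = √(6*(1 - I) - 36) = √((6 - 6*I) - 36) = √(-30 - 6*I)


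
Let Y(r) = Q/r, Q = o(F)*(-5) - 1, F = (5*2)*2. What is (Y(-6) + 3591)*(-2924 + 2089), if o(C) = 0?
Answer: -17991745/6 ≈ -2.9986e+6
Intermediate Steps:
F = 20 (F = 10*2 = 20)
Q = -1 (Q = 0*(-5) - 1 = 0 - 1 = -1)
Y(r) = -1/r
(Y(-6) + 3591)*(-2924 + 2089) = (-1/(-6) + 3591)*(-2924 + 2089) = (-1*(-⅙) + 3591)*(-835) = (⅙ + 3591)*(-835) = (21547/6)*(-835) = -17991745/6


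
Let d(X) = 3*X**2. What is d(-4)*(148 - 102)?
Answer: 2208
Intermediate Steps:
d(-4)*(148 - 102) = (3*(-4)**2)*(148 - 102) = (3*16)*46 = 48*46 = 2208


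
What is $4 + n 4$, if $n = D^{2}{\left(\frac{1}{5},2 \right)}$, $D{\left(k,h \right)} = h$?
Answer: $20$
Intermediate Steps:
$n = 4$ ($n = 2^{2} = 4$)
$4 + n 4 = 4 + 4 \cdot 4 = 4 + 16 = 20$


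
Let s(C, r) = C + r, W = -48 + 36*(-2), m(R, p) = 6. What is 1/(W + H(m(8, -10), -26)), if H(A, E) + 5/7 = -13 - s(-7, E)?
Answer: -7/705 ≈ -0.0099291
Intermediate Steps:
W = -120 (W = -48 - 72 = -120)
H(A, E) = -47/7 - E (H(A, E) = -5/7 + (-13 - (-7 + E)) = -5/7 + (-13 + (7 - E)) = -5/7 + (-6 - E) = -47/7 - E)
1/(W + H(m(8, -10), -26)) = 1/(-120 + (-47/7 - 1*(-26))) = 1/(-120 + (-47/7 + 26)) = 1/(-120 + 135/7) = 1/(-705/7) = -7/705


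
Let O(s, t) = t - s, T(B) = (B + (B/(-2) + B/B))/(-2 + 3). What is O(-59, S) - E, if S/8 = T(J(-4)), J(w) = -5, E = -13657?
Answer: 13704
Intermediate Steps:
T(B) = 1 + B/2 (T(B) = (B + (B*(-½) + 1))/1 = 1*(B + (-B/2 + 1)) = 1*(B + (1 - B/2)) = 1*(1 + B/2) = 1 + B/2)
S = -12 (S = 8*(1 + (½)*(-5)) = 8*(1 - 5/2) = 8*(-3/2) = -12)
O(-59, S) - E = (-12 - 1*(-59)) - 1*(-13657) = (-12 + 59) + 13657 = 47 + 13657 = 13704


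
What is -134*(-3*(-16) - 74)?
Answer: 3484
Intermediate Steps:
-134*(-3*(-16) - 74) = -134*(48 - 74) = -134*(-26) = 3484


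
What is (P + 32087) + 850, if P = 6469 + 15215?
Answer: 54621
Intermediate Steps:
P = 21684
(P + 32087) + 850 = (21684 + 32087) + 850 = 53771 + 850 = 54621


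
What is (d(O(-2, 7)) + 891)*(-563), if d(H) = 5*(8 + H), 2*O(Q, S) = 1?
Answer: -1051121/2 ≈ -5.2556e+5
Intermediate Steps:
O(Q, S) = ½ (O(Q, S) = (½)*1 = ½)
d(H) = 40 + 5*H
(d(O(-2, 7)) + 891)*(-563) = ((40 + 5*(½)) + 891)*(-563) = ((40 + 5/2) + 891)*(-563) = (85/2 + 891)*(-563) = (1867/2)*(-563) = -1051121/2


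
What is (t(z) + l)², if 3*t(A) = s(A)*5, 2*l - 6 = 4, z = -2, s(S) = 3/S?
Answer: 25/4 ≈ 6.2500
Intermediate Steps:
l = 5 (l = 3 + (½)*4 = 3 + 2 = 5)
t(A) = 5/A (t(A) = ((3/A)*5)/3 = (15/A)/3 = 5/A)
(t(z) + l)² = (5/(-2) + 5)² = (5*(-½) + 5)² = (-5/2 + 5)² = (5/2)² = 25/4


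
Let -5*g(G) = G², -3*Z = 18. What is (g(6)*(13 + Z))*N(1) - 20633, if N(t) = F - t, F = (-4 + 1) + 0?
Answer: -102157/5 ≈ -20431.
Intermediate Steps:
Z = -6 (Z = -⅓*18 = -6)
F = -3 (F = -3 + 0 = -3)
g(G) = -G²/5
N(t) = -3 - t
(g(6)*(13 + Z))*N(1) - 20633 = ((-⅕*6²)*(13 - 6))*(-3 - 1*1) - 20633 = (-⅕*36*7)*(-3 - 1) - 20633 = -36/5*7*(-4) - 20633 = -252/5*(-4) - 20633 = 1008/5 - 20633 = -102157/5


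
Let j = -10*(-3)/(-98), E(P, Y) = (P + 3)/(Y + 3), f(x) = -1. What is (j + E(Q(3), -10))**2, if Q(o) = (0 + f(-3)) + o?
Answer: 2500/2401 ≈ 1.0412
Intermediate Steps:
Q(o) = -1 + o (Q(o) = (0 - 1) + o = -1 + o)
E(P, Y) = (3 + P)/(3 + Y)
j = -15/49 (j = 30*(-1/98) = -15/49 ≈ -0.30612)
(j + E(Q(3), -10))**2 = (-15/49 + (3 + (-1 + 3))/(3 - 10))**2 = (-15/49 + (3 + 2)/(-7))**2 = (-15/49 - 1/7*5)**2 = (-15/49 - 5/7)**2 = (-50/49)**2 = 2500/2401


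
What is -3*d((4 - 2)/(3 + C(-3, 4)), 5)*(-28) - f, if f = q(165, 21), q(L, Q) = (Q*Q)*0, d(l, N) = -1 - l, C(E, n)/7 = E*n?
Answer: -2212/27 ≈ -81.926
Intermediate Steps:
C(E, n) = 7*E*n (C(E, n) = 7*(E*n) = 7*E*n)
q(L, Q) = 0 (q(L, Q) = Q²*0 = 0)
f = 0
-3*d((4 - 2)/(3 + C(-3, 4)), 5)*(-28) - f = -3*(-1 - (4 - 2)/(3 + 7*(-3)*4))*(-28) - 1*0 = -3*(-1 - 2/(3 - 84))*(-28) + 0 = -3*(-1 - 2/(-81))*(-28) + 0 = -3*(-1 - 2*(-1)/81)*(-28) + 0 = -3*(-1 - 1*(-2/81))*(-28) + 0 = -3*(-1 + 2/81)*(-28) + 0 = -3*(-79/81)*(-28) + 0 = (79/27)*(-28) + 0 = -2212/27 + 0 = -2212/27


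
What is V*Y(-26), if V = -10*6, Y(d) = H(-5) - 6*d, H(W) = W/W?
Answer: -9420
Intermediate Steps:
H(W) = 1
Y(d) = 1 - 6*d
V = -60
V*Y(-26) = -60*(1 - 6*(-26)) = -60*(1 + 156) = -60*157 = -9420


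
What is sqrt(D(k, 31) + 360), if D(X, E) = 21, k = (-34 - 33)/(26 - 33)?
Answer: sqrt(381) ≈ 19.519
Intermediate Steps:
k = 67/7 (k = -67/(-7) = -67*(-1/7) = 67/7 ≈ 9.5714)
sqrt(D(k, 31) + 360) = sqrt(21 + 360) = sqrt(381)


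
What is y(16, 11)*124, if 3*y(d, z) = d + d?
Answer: 3968/3 ≈ 1322.7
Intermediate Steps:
y(d, z) = 2*d/3 (y(d, z) = (d + d)/3 = (2*d)/3 = 2*d/3)
y(16, 11)*124 = ((⅔)*16)*124 = (32/3)*124 = 3968/3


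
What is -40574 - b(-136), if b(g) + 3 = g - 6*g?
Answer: -41251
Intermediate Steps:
b(g) = -3 - 5*g (b(g) = -3 + (g - 6*g) = -3 - 5*g)
-40574 - b(-136) = -40574 - (-3 - 5*(-136)) = -40574 - (-3 + 680) = -40574 - 1*677 = -40574 - 677 = -41251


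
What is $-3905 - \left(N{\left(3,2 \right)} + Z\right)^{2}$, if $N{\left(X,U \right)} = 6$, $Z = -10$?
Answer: $-3921$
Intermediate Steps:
$-3905 - \left(N{\left(3,2 \right)} + Z\right)^{2} = -3905 - \left(6 - 10\right)^{2} = -3905 - \left(-4\right)^{2} = -3905 - 16 = -3921$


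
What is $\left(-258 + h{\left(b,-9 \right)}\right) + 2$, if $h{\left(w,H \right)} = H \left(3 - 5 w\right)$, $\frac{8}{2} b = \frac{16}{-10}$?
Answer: $-301$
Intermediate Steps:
$b = - \frac{2}{5}$ ($b = \frac{16 \frac{1}{-10}}{4} = \frac{16 \left(- \frac{1}{10}\right)}{4} = \frac{1}{4} \left(- \frac{8}{5}\right) = - \frac{2}{5} \approx -0.4$)
$\left(-258 + h{\left(b,-9 \right)}\right) + 2 = \left(-258 - 9 \left(3 - -2\right)\right) + 2 = \left(-258 - 9 \left(3 + 2\right)\right) + 2 = \left(-258 - 45\right) + 2 = -303 + 2 = -301$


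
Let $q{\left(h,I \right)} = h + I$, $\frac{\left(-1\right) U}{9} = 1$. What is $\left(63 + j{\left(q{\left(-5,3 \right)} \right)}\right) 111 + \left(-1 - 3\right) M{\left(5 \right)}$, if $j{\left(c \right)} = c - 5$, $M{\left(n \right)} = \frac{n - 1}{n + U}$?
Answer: $6220$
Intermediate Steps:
$U = -9$ ($U = \left(-9\right) 1 = -9$)
$q{\left(h,I \right)} = I + h$
$M{\left(n \right)} = \frac{-1 + n}{-9 + n}$ ($M{\left(n \right)} = \frac{n - 1}{n - 9} = \frac{-1 + n}{-9 + n}$)
$j{\left(c \right)} = -5 + c$
$\left(63 + j{\left(q{\left(-5,3 \right)} \right)}\right) 111 + \left(-1 - 3\right) M{\left(5 \right)} = \left(63 + \left(-5 + \left(3 - 5\right)\right)\right) 111 + \left(-1 - 3\right) \frac{-1 + 5}{-9 + 5} = \left(63 - 7\right) 111 - 4 \frac{1}{-4} \cdot 4 = \left(63 - 7\right) 111 - 4 \left(\left(- \frac{1}{4}\right) 4\right) = 56 \cdot 111 - -4 = 6216 + 4 = 6220$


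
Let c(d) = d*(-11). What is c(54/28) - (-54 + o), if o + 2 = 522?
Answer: -6821/14 ≈ -487.21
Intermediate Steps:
o = 520 (o = -2 + 522 = 520)
c(d) = -11*d
c(54/28) - (-54 + o) = -594/28 - (-54 + 520) = -594/28 - 1*466 = -11*27/14 - 466 = -297/14 - 466 = -6821/14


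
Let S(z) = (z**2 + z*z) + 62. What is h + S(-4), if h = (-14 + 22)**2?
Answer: 158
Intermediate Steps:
h = 64 (h = 8**2 = 64)
S(z) = 62 + 2*z**2 (S(z) = (z**2 + z**2) + 62 = 2*z**2 + 62 = 62 + 2*z**2)
h + S(-4) = 64 + (62 + 2*(-4)**2) = 64 + (62 + 2*16) = 64 + (62 + 32) = 64 + 94 = 158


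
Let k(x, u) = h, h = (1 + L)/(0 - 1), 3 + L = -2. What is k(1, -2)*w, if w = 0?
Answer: 0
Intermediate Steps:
L = -5 (L = -3 - 2 = -5)
h = 4 (h = (1 - 5)/(0 - 1) = -4/(-1) = -4*(-1) = 4)
k(x, u) = 4
k(1, -2)*w = 4*0 = 0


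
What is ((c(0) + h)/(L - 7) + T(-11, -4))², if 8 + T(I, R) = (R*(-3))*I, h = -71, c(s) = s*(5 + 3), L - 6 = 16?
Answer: 4713241/225 ≈ 20948.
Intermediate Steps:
L = 22 (L = 6 + 16 = 22)
c(s) = 8*s (c(s) = s*8 = 8*s)
T(I, R) = -8 - 3*I*R (T(I, R) = -8 + (R*(-3))*I = -8 + (-3*R)*I = -8 - 3*I*R)
((c(0) + h)/(L - 7) + T(-11, -4))² = ((8*0 - 71)/(22 - 7) + (-8 - 3*(-11)*(-4)))² = ((0 - 71)/15 + (-8 - 132))² = (-71*1/15 - 140)² = (-71/15 - 140)² = (-2171/15)² = 4713241/225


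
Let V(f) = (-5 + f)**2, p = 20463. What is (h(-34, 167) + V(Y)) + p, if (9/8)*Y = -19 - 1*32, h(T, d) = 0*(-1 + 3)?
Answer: 206968/9 ≈ 22996.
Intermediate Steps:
h(T, d) = 0 (h(T, d) = 0*2 = 0)
Y = -136/3 (Y = 8*(-19 - 1*32)/9 = 8*(-19 - 32)/9 = (8/9)*(-51) = -136/3 ≈ -45.333)
(h(-34, 167) + V(Y)) + p = (0 + (-5 - 136/3)**2) + 20463 = (0 + (-151/3)**2) + 20463 = (0 + 22801/9) + 20463 = 22801/9 + 20463 = 206968/9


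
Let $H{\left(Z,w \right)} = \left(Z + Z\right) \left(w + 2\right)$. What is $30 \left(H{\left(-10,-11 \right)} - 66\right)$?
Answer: $3420$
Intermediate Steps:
$H{\left(Z,w \right)} = 2 Z \left(2 + w\right)$
$30 \left(H{\left(-10,-11 \right)} - 66\right) = 30 \left(2 \left(-10\right) \left(2 - 11\right) - 66\right) = 30 \left(2 \left(-10\right) \left(-9\right) - 66\right) = 30 \left(180 - 66\right) = 30 \cdot 114 = 3420$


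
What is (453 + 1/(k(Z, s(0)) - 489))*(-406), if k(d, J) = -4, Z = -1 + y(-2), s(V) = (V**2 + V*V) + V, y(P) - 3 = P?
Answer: -3126592/17 ≈ -1.8392e+5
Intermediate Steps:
y(P) = 3 + P
s(V) = V + 2*V**2 (s(V) = (V**2 + V**2) + V = 2*V**2 + V = V + 2*V**2)
Z = 0 (Z = -1 + (3 - 2) = -1 + 1 = 0)
(453 + 1/(k(Z, s(0)) - 489))*(-406) = (453 + 1/(-4 - 489))*(-406) = (453 + 1/(-493))*(-406) = (453 - 1/493)*(-406) = (223328/493)*(-406) = -3126592/17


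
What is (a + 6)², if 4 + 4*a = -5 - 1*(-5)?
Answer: 25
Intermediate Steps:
a = -1 (a = -1 + (-5 - 1*(-5))/4 = -1 + (-5 + 5)/4 = -1 + (¼)*0 = -1 + 0 = -1)
(a + 6)² = (-1 + 6)² = 5² = 25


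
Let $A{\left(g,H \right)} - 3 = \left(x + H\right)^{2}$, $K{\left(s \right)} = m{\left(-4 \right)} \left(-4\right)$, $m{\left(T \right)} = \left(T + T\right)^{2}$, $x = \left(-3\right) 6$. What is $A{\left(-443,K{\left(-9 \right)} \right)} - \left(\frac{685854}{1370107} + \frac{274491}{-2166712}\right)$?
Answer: $\frac{222880457452725025}{2968627278184} \approx 75079.0$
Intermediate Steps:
$x = -18$
$m{\left(T \right)} = 4 T^{2}$ ($m{\left(T \right)} = \left(2 T\right)^{2} = 4 T^{2}$)
$K{\left(s \right)} = -256$ ($K{\left(s \right)} = 4 \left(-4\right)^{2} \left(-4\right) = 4 \cdot 16 \left(-4\right) = 64 \left(-4\right) = -256$)
$A{\left(g,H \right)} = 3 + \left(-18 + H\right)^{2}$
$A{\left(-443,K{\left(-9 \right)} \right)} - \left(\frac{685854}{1370107} + \frac{274491}{-2166712}\right) = \left(3 + \left(-18 - 256\right)^{2}\right) - \left(\frac{685854}{1370107} + \frac{274491}{-2166712}\right) = \left(3 + \left(-274\right)^{2}\right) - \left(685854 \cdot \frac{1}{1370107} + 274491 \left(- \frac{1}{2166712}\right)\right) = \left(3 + 75076\right) - \left(\frac{685854}{1370107} - \frac{274491}{2166712}\right) = 75079 - \frac{1109966051511}{2968627278184} = \frac{222880457452725025}{2968627278184}$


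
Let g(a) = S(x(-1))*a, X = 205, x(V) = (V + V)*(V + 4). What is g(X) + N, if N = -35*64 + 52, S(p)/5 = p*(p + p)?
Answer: 71612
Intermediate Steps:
x(V) = 2*V*(4 + V) (x(V) = (2*V)*(4 + V) = 2*V*(4 + V))
S(p) = 10*p**2 (S(p) = 5*(p*(p + p)) = 5*(p*(2*p)) = 5*(2*p**2) = 10*p**2)
N = -2188 (N = -2240 + 52 = -2188)
g(a) = 360*a (g(a) = (10*(2*(-1)*(4 - 1))**2)*a = (10*(2*(-1)*3)**2)*a = (10*(-6)**2)*a = (10*36)*a = 360*a)
g(X) + N = 360*205 - 2188 = 73800 - 2188 = 71612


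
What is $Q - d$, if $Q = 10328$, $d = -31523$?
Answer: $41851$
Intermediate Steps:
$Q - d = 10328 - -31523 = 10328 + 31523 = 41851$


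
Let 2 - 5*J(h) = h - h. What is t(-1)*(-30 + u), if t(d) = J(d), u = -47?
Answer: -154/5 ≈ -30.800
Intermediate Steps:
J(h) = ⅖ (J(h) = ⅖ - (h - h)/5 = ⅖ - ⅕*0 = ⅖ + 0 = ⅖)
t(d) = ⅖
t(-1)*(-30 + u) = 2*(-30 - 47)/5 = (⅖)*(-77) = -154/5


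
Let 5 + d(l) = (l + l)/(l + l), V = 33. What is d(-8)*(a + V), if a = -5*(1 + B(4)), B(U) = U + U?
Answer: 48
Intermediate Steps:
d(l) = -4 (d(l) = -5 + (l + l)/(l + l) = -5 + (2*l)/((2*l)) = -5 + (2*l)*(1/(2*l)) = -5 + 1 = -4)
B(U) = 2*U
a = -45 (a = -5*(1 + 2*4) = -5*(1 + 8) = -5*9 = -45)
d(-8)*(a + V) = -4*(-45 + 33) = -4*(-12) = 48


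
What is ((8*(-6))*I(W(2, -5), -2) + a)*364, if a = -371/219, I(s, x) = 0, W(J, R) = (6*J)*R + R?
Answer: -135044/219 ≈ -616.64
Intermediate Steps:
W(J, R) = R + 6*J*R (W(J, R) = 6*J*R + R = R + 6*J*R)
a = -371/219 (a = -371*1/219 = -371/219 ≈ -1.6941)
((8*(-6))*I(W(2, -5), -2) + a)*364 = ((8*(-6))*0 - 371/219)*364 = (-48*0 - 371/219)*364 = (0 - 371/219)*364 = -371/219*364 = -135044/219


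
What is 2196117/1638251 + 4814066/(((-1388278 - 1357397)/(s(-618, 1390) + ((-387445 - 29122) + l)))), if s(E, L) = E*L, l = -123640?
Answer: 3678405821524310819/1499368271475 ≈ 2.4533e+6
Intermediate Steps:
2196117/1638251 + 4814066/(((-1388278 - 1357397)/(s(-618, 1390) + ((-387445 - 29122) + l)))) = 2196117/1638251 + 4814066/(((-1388278 - 1357397)/(-618*1390 + ((-387445 - 29122) - 123640)))) = 2196117*(1/1638251) + 4814066/((-2745675/(-859020 + (-416567 - 123640)))) = 2196117/1638251 + 4814066/((-2745675/(-859020 - 540207))) = 2196117/1638251 + 4814066/((-2745675/(-1399227))) = 2196117/1638251 + 4814066/((-2745675*(-1/1399227))) = 2196117/1638251 + 4814066/(915225/466409) = 2196117/1638251 + 4814066*(466409/915225) = 2196117/1638251 + 2245323708994/915225 = 3678405821524310819/1499368271475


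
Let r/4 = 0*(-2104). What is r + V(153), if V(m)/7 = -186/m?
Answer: -434/51 ≈ -8.5098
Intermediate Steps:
V(m) = -1302/m (V(m) = 7*(-186/m) = -1302/m)
r = 0 (r = 4*(0*(-2104)) = 4*0 = 0)
r + V(153) = 0 - 1302/153 = 0 - 1302*1/153 = 0 - 434/51 = -434/51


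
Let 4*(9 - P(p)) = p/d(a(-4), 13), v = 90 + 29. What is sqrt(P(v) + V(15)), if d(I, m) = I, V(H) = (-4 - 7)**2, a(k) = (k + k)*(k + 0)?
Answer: sqrt(33042)/16 ≈ 11.361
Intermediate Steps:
a(k) = 2*k**2 (a(k) = (2*k)*k = 2*k**2)
v = 119
V(H) = 121 (V(H) = (-11)**2 = 121)
P(p) = 9 - p/128 (P(p) = 9 - p/(4*(2*(-4)**2)) = 9 - p/(4*(2*16)) = 9 - p/(4*32) = 9 - p/128)
sqrt(P(v) + V(15)) = sqrt((9 - 1/128*119) + 121) = sqrt((9 - 119/128) + 121) = sqrt(1033/128 + 121) = sqrt(16521/128) = sqrt(33042)/16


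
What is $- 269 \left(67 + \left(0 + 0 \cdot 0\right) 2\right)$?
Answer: $-18023$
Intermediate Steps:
$- 269 \left(67 + \left(0 + 0 \cdot 0\right) 2\right) = - 269 \left(67 + \left(0 + 0\right) 2\right) = - 269 \left(67 + 0 \cdot 2\right) = - 269 \left(67 + 0\right) = \left(-269\right) 67 = -18023$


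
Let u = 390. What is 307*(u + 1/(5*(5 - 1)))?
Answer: 2394907/20 ≈ 1.1975e+5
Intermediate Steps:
307*(u + 1/(5*(5 - 1))) = 307*(390 + 1/(5*(5 - 1))) = 307*(390 + 1/(5*4)) = 307*(390 + 1/20) = 307*(7801/20) = 2394907/20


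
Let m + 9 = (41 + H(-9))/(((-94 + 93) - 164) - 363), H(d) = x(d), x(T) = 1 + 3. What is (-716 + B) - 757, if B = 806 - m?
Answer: -115793/176 ≈ -657.92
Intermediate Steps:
x(T) = 4
H(d) = 4
m = -1599/176 (m = -9 + (41 + 4)/(((-94 + 93) - 164) - 363) = -9 + 45/((-1 - 164) - 363) = -9 + 45/(-165 - 363) = -9 + 45/(-528) = -9 + 45*(-1/528) = -9 - 15/176 = -1599/176 ≈ -9.0852)
B = 143455/176 (B = 806 - 1*(-1599/176) = 806 + 1599/176 = 143455/176 ≈ 815.08)
(-716 + B) - 757 = (-716 + 143455/176) - 757 = 17439/176 - 757 = -115793/176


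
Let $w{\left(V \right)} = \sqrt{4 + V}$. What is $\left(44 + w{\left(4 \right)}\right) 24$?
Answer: $1056 + 48 \sqrt{2} \approx 1123.9$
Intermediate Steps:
$\left(44 + w{\left(4 \right)}\right) 24 = \left(44 + \sqrt{4 + 4}\right) 24 = \left(44 + \sqrt{8}\right) 24 = \left(44 + 2 \sqrt{2}\right) 24 = 1056 + 48 \sqrt{2}$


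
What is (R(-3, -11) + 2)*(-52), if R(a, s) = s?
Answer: 468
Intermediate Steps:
(R(-3, -11) + 2)*(-52) = (-11 + 2)*(-52) = -9*(-52) = 468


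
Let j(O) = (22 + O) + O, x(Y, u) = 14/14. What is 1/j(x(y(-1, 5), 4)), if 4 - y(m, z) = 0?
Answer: 1/24 ≈ 0.041667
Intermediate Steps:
y(m, z) = 4 (y(m, z) = 4 - 1*0 = 4 + 0 = 4)
x(Y, u) = 1 (x(Y, u) = 14*(1/14) = 1)
j(O) = 22 + 2*O
1/j(x(y(-1, 5), 4)) = 1/(22 + 2*1) = 1/(22 + 2) = 1/24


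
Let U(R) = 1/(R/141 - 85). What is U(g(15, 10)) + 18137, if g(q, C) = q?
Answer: 72366583/3990 ≈ 18137.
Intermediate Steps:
U(R) = 1/(-85 + R/141) (U(R) = 1/(R*(1/141) - 85) = 1/(R/141 - 85) = 1/(-85 + R/141))
U(g(15, 10)) + 18137 = 141/(-11985 + 15) + 18137 = 141/(-11970) + 18137 = 141*(-1/11970) + 18137 = -47/3990 + 18137 = 72366583/3990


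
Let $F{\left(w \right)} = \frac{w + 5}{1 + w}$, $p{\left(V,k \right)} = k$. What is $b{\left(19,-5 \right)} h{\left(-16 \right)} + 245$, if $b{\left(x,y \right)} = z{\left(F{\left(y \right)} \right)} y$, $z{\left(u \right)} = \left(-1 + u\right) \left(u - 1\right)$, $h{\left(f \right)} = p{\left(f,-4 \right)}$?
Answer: $265$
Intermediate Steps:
$F{\left(w \right)} = \frac{5 + w}{1 + w}$
$h{\left(f \right)} = -4$
$z{\left(u \right)} = \left(-1 + u\right)^{2}$ ($z{\left(u \right)} = \left(-1 + u\right) \left(-1 + u\right) = \left(-1 + u\right)^{2}$)
$b{\left(x,y \right)} = y \left(-1 + \frac{5 + y}{1 + y}\right)^{2}$ ($b{\left(x,y \right)} = \left(-1 + \frac{5 + y}{1 + y}\right)^{2} y = y \left(-1 + \frac{5 + y}{1 + y}\right)^{2}$)
$b{\left(19,-5 \right)} h{\left(-16 \right)} + 245 = 16 \left(-5\right) \frac{1}{\left(1 - 5\right)^{2}} \left(-4\right) + 245 = 16 \left(-5\right) \frac{1}{16} \left(-4\right) + 245 = \left(-5\right) \left(-4\right) + 245 = 20 + 245 = 265$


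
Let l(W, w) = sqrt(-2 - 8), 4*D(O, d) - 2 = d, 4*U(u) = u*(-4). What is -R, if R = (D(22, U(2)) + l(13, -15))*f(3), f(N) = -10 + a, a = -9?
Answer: 19*I*sqrt(10) ≈ 60.083*I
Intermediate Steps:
U(u) = -u (U(u) = (u*(-4))/4 = (-4*u)/4 = -u)
D(O, d) = 1/2 + d/4
f(N) = -19 (f(N) = -10 - 9 = -19)
l(W, w) = I*sqrt(10) (l(W, w) = sqrt(-10) = I*sqrt(10))
R = -19*I*sqrt(10) (R = ((1/2 + (-1*2)/4) + I*sqrt(10))*(-19) = ((1/2 + (1/4)*(-2)) + I*sqrt(10))*(-19) = ((1/2 - 1/2) + I*sqrt(10))*(-19) = (0 + I*sqrt(10))*(-19) = (I*sqrt(10))*(-19) = -19*I*sqrt(10) ≈ -60.083*I)
-R = -(-19)*I*sqrt(10) = 19*I*sqrt(10)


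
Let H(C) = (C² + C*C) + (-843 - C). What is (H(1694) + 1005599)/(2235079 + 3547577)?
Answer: 3371167/2891328 ≈ 1.1660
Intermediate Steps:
H(C) = -843 - C + 2*C² (H(C) = (C² + C²) + (-843 - C) = 2*C² + (-843 - C) = -843 - C + 2*C²)
(H(1694) + 1005599)/(2235079 + 3547577) = ((-843 - 1*1694 + 2*1694²) + 1005599)/(2235079 + 3547577) = ((-843 - 1694 + 2*2869636) + 1005599)/5782656 = ((-843 - 1694 + 5739272) + 1005599)*(1/5782656) = (5736735 + 1005599)*(1/5782656) = 6742334*(1/5782656) = 3371167/2891328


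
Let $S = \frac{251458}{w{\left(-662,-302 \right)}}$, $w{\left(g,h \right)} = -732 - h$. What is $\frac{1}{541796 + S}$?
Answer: $\frac{215}{116360411} \approx 1.8477 \cdot 10^{-6}$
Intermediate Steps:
$S = - \frac{125729}{215}$ ($S = \frac{251458}{-732 - -302} = \frac{251458}{-732 + 302} = \frac{251458}{-430} = 251458 \left(- \frac{1}{430}\right) = - \frac{125729}{215} \approx -584.79$)
$\frac{1}{541796 + S} = \frac{1}{541796 - \frac{125729}{215}} = \frac{1}{\frac{116360411}{215}} = \frac{215}{116360411}$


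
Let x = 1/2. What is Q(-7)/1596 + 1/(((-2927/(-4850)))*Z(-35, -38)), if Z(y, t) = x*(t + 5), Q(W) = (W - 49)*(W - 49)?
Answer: 1140588/611743 ≈ 1.8645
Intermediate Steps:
x = 1/2 (x = 1*(1/2) = 1/2 ≈ 0.50000)
Q(W) = (-49 + W)**2 (Q(W) = (-49 + W)*(-49 + W) = (-49 + W)**2)
Z(y, t) = 5/2 + t/2 (Z(y, t) = (t + 5)/2 = (5 + t)/2 = 5/2 + t/2)
Q(-7)/1596 + 1/(((-2927/(-4850)))*Z(-35, -38)) = (-49 - 7)**2/1596 + 1/(((-2927/(-4850)))*(5/2 + (1/2)*(-38))) = (-56)**2*(1/1596) + 1/(((-2927*(-1/4850)))*(5/2 - 19)) = 3136*(1/1596) + 1/((2927/4850)*(-33/2)) = 112/57 + (4850/2927)*(-2/33) = 112/57 - 9700/96591 = 1140588/611743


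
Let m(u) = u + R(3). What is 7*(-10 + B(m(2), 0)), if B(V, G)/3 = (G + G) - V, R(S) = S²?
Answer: -301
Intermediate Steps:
m(u) = 9 + u (m(u) = u + 3² = u + 9 = 9 + u)
B(V, G) = -3*V + 6*G (B(V, G) = 3*((G + G) - V) = 3*(2*G - V) = 3*(-V + 2*G) = -3*V + 6*G)
7*(-10 + B(m(2), 0)) = 7*(-10 + (-3*(9 + 2) + 6*0)) = 7*(-10 + (-3*11 + 0)) = 7*(-10 + (-33 + 0)) = 7*(-10 - 33) = 7*(-43) = -301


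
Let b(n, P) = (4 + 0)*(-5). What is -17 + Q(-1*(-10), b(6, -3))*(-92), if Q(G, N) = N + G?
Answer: 903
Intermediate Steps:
b(n, P) = -20 (b(n, P) = 4*(-5) = -20)
Q(G, N) = G + N
-17 + Q(-1*(-10), b(6, -3))*(-92) = -17 + (-1*(-10) - 20)*(-92) = -17 + (10 - 20)*(-92) = -17 - 10*(-92) = -17 + 920 = 903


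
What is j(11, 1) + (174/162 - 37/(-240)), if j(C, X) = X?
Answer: 4813/2160 ≈ 2.2282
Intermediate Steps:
j(11, 1) + (174/162 - 37/(-240)) = 1 + (174/162 - 37/(-240)) = 1 + (174*(1/162) - 37*(-1/240)) = 1 + (29/27 + 37/240) = 1 + 2653/2160 = 4813/2160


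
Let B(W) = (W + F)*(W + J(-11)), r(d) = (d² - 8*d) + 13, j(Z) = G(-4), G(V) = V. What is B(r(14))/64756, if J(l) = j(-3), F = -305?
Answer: -4836/16189 ≈ -0.29872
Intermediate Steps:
j(Z) = -4
J(l) = -4
r(d) = 13 + d² - 8*d
B(W) = (-305 + W)*(-4 + W) (B(W) = (W - 305)*(W - 4) = (-305 + W)*(-4 + W))
B(r(14))/64756 = (1220 + (13 + 14² - 8*14)² - 309*(13 + 14² - 8*14))/64756 = (1220 + (13 + 196 - 112)² - 309*(13 + 196 - 112))*(1/64756) = (1220 + 97² - 309*97)*(1/64756) = (1220 + 9409 - 29973)*(1/64756) = -19344*1/64756 = -4836/16189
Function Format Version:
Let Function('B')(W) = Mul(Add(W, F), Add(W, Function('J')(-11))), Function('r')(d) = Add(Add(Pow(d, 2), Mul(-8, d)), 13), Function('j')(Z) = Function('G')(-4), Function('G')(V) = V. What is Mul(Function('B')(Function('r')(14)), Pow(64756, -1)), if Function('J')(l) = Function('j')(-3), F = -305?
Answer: Rational(-4836, 16189) ≈ -0.29872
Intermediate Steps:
Function('j')(Z) = -4
Function('J')(l) = -4
Function('r')(d) = Add(13, Pow(d, 2), Mul(-8, d))
Function('B')(W) = Mul(Add(-305, W), Add(-4, W)) (Function('B')(W) = Mul(Add(W, -305), Add(W, -4)) = Mul(Add(-305, W), Add(-4, W)))
Mul(Function('B')(Function('r')(14)), Pow(64756, -1)) = Mul(Add(1220, Pow(Add(13, Pow(14, 2), Mul(-8, 14)), 2), Mul(-309, Add(13, Pow(14, 2), Mul(-8, 14)))), Pow(64756, -1)) = Mul(Add(1220, Pow(Add(13, 196, -112), 2), Mul(-309, Add(13, 196, -112))), Rational(1, 64756)) = Mul(Add(1220, Pow(97, 2), Mul(-309, 97)), Rational(1, 64756)) = Mul(Add(1220, 9409, -29973), Rational(1, 64756)) = Mul(-19344, Rational(1, 64756)) = Rational(-4836, 16189)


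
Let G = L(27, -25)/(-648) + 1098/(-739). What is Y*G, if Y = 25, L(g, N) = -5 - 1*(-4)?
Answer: -17769125/478872 ≈ -37.106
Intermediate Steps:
L(g, N) = -1 (L(g, N) = -5 + 4 = -1)
G = -710765/478872 (G = -1/(-648) + 1098/(-739) = -1*(-1/648) + 1098*(-1/739) = 1/648 - 1098/739 = -710765/478872 ≈ -1.4842)
Y*G = 25*(-710765/478872) = -17769125/478872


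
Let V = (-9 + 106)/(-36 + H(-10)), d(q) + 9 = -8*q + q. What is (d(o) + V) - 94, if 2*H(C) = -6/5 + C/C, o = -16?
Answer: 2279/361 ≈ 6.3130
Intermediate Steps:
d(q) = -9 - 7*q (d(q) = -9 + (-8*q + q) = -9 - 7*q)
H(C) = -⅒ (H(C) = (-6/5 + C/C)/2 = (-6*⅕ + 1)/2 = (-6/5 + 1)/2 = (½)*(-⅕) = -⅒)
V = -970/361 (V = (-9 + 106)/(-36 - ⅒) = 97/(-361/10) = 97*(-10/361) = -970/361 ≈ -2.6870)
(d(o) + V) - 94 = ((-9 - 7*(-16)) - 970/361) - 94 = ((-9 + 112) - 970/361) - 94 = (103 - 970/361) - 94 = 36213/361 - 94 = 2279/361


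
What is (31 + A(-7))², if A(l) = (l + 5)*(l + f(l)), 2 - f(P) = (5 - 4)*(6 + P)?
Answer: 1521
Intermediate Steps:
f(P) = -4 - P (f(P) = 2 - (5 - 4)*(6 + P) = 2 - (6 + P) = 2 + (-6 - P) = -4 - P)
A(l) = -20 - 4*l (A(l) = (l + 5)*(l + (-4 - l)) = (5 + l)*(-4) = -20 - 4*l)
(31 + A(-7))² = (31 + (-20 - 4*(-7)))² = (31 + (-20 + 28))² = (31 + 8)² = 39² = 1521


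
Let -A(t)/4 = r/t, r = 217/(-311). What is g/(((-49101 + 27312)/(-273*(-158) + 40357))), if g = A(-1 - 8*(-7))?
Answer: -72470188/372700845 ≈ -0.19445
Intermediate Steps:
r = -217/311 (r = 217*(-1/311) = -217/311 ≈ -0.69775)
A(t) = 868/(311*t) (A(t) = -(-868)/(311*t) = 868/(311*t))
g = 868/17105 (g = 868/(311*(-1 - 8*(-7))) = 868/(311*(-1 + 56)) = (868/311)/55 = (868/311)*(1/55) = 868/17105 ≈ 0.050745)
g/(((-49101 + 27312)/(-273*(-158) + 40357))) = 868/(17105*(((-49101 + 27312)/(-273*(-158) + 40357)))) = 868/(17105*((-21789/(43134 + 40357)))) = 868/(17105*((-21789/83491))) = 868/(17105*((-21789*1/83491))) = 868/(17105*(-21789/83491)) = (868/17105)*(-83491/21789) = -72470188/372700845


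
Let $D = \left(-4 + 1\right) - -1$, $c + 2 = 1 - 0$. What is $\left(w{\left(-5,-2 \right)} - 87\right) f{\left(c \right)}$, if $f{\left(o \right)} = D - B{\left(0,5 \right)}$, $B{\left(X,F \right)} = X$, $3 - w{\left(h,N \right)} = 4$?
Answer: $176$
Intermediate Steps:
$w{\left(h,N \right)} = -1$ ($w{\left(h,N \right)} = 3 - 4 = -1$)
$c = -1$ ($c = -2 + \left(1 - 0\right) = -2 + \left(1 + 0\right) = -2 + 1 = -1$)
$D = -2$ ($D = -3 + 1 = -2$)
$f{\left(o \right)} = -2$ ($f{\left(o \right)} = -2 - 0 = -2 + 0 = -2$)
$\left(w{\left(-5,-2 \right)} - 87\right) f{\left(c \right)} = \left(-1 - 87\right) \left(-2\right) = \left(-88\right) \left(-2\right) = 176$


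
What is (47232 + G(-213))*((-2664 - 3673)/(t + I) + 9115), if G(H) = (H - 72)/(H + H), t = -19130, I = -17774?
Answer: 2256156013044583/5240368 ≈ 4.3053e+8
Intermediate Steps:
G(H) = (-72 + H)/(2*H) (G(H) = (-72 + H)/((2*H)) = (-72 + H)*(1/(2*H)) = (-72 + H)/(2*H))
(47232 + G(-213))*((-2664 - 3673)/(t + I) + 9115) = (47232 + (1/2)*(-72 - 213)/(-213))*((-2664 - 3673)/(-19130 - 17774) + 9115) = (47232 + (1/2)*(-1/213)*(-285))*(-6337/(-36904) + 9115) = (47232 + 95/142)*(-6337*(-1/36904) + 9115) = 6707039*(6337/36904 + 9115)/142 = (6707039/142)*(336386297/36904) = 2256156013044583/5240368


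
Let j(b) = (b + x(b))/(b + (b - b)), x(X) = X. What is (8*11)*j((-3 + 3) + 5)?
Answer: 176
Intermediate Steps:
j(b) = 2 (j(b) = (b + b)/(b + (b - b)) = (2*b)/(b + 0) = (2*b)/b = 2)
(8*11)*j((-3 + 3) + 5) = (8*11)*2 = 88*2 = 176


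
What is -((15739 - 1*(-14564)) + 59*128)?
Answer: -37855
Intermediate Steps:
-((15739 - 1*(-14564)) + 59*128) = -((15739 + 14564) + 7552) = -(30303 + 7552) = -1*37855 = -37855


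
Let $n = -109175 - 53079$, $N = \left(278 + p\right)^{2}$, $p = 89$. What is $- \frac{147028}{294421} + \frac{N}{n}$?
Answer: $- \frac{63511151181}{47770984934} \approx -1.3295$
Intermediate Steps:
$N = 134689$ ($N = \left(278 + 89\right)^{2} = 367^{2} = 134689$)
$n = -162254$ ($n = -109175 - 53079 = -162254$)
$- \frac{147028}{294421} + \frac{N}{n} = - \frac{147028}{294421} + \frac{134689}{-162254} = \left(-147028\right) \frac{1}{294421} + 134689 \left(- \frac{1}{162254}\right) = - \frac{147028}{294421} - \frac{134689}{162254} = - \frac{63511151181}{47770984934}$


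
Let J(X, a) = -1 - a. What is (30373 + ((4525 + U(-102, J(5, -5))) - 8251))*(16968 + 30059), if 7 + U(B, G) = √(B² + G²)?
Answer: 1252799280 + 94054*√2605 ≈ 1.2576e+9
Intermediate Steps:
U(B, G) = -7 + √(B² + G²)
(30373 + ((4525 + U(-102, J(5, -5))) - 8251))*(16968 + 30059) = (30373 + ((4525 + (-7 + √((-102)² + (-1 - 1*(-5))²))) - 8251))*(16968 + 30059) = (30373 + ((4525 + (-7 + √(10404 + (-1 + 5)²))) - 8251))*47027 = (30373 + ((4525 + (-7 + √(10404 + 4²))) - 8251))*47027 = (30373 + ((4525 + (-7 + √(10404 + 16))) - 8251))*47027 = (30373 + ((4525 + (-7 + √10420)) - 8251))*47027 = (30373 + ((4525 + (-7 + 2*√2605)) - 8251))*47027 = (30373 + ((4518 + 2*√2605) - 8251))*47027 = (30373 + (-3733 + 2*√2605))*47027 = (26640 + 2*√2605)*47027 = 1252799280 + 94054*√2605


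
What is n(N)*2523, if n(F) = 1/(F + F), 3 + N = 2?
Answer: -2523/2 ≈ -1261.5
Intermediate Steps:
N = -1 (N = -3 + 2 = -1)
n(F) = 1/(2*F)
n(N)*2523 = ((1/2)/(-1))*2523 = ((1/2)*(-1))*2523 = -1/2*2523 = -2523/2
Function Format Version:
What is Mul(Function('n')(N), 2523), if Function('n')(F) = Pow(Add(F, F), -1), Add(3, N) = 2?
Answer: Rational(-2523, 2) ≈ -1261.5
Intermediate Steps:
N = -1 (N = Add(-3, 2) = -1)
Function('n')(F) = Mul(Rational(1, 2), Pow(F, -1)) (Function('n')(F) = Pow(Mul(2, F), -1) = Mul(Rational(1, 2), Pow(F, -1)))
Mul(Function('n')(N), 2523) = Mul(Mul(Rational(1, 2), Pow(-1, -1)), 2523) = Mul(Mul(Rational(1, 2), -1), 2523) = Mul(Rational(-1, 2), 2523) = Rational(-2523, 2)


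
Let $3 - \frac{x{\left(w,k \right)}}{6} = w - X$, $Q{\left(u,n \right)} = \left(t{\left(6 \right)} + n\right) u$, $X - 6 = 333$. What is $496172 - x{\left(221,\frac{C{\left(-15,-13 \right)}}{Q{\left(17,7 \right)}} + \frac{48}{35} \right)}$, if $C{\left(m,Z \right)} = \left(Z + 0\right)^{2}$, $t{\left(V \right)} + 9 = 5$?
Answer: $495446$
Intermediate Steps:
$X = 339$ ($X = 6 + 333 = 339$)
$t{\left(V \right)} = -4$ ($t{\left(V \right)} = -9 + 5 = -4$)
$Q{\left(u,n \right)} = u \left(-4 + n\right)$ ($Q{\left(u,n \right)} = \left(-4 + n\right) u = u \left(-4 + n\right)$)
$C{\left(m,Z \right)} = Z^{2}$
$x{\left(w,k \right)} = 2052 - 6 w$ ($x{\left(w,k \right)} = 18 - 6 \left(w - 339\right) = 18 - 6 \left(-339 + w\right) = 18 - \left(-2034 + 6 w\right) = 2052 - 6 w$)
$496172 - x{\left(221,\frac{C{\left(-15,-13 \right)}}{Q{\left(17,7 \right)}} + \frac{48}{35} \right)} = 496172 - \left(2052 - 1326\right) = 496172 - 726 = 495446$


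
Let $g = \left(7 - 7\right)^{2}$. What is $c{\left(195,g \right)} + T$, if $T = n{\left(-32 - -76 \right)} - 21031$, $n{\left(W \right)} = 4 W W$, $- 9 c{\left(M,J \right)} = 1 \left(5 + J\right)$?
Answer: $- \frac{119588}{9} \approx -13288.0$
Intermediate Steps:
$g = 0$ ($g = 0^{2} = 0$)
$c{\left(M,J \right)} = - \frac{5}{9} - \frac{J}{9}$ ($c{\left(M,J \right)} = - \frac{1 \left(5 + J\right)}{9} = - \frac{5 + J}{9} = - \frac{5}{9} - \frac{J}{9}$)
$n{\left(W \right)} = 4 W^{2}$
$T = -13287$ ($T = 4 \left(-32 - -76\right)^{2} - 21031 = 4 \left(-32 + 76\right)^{2} - 21031 = 4 \cdot 44^{2} - 21031 = 4 \cdot 1936 - 21031 = 7744 - 21031 = -13287$)
$c{\left(195,g \right)} + T = \left(- \frac{5}{9} - 0\right) - 13287 = \left(- \frac{5}{9} + 0\right) - 13287 = - \frac{5}{9} - 13287 = - \frac{119588}{9}$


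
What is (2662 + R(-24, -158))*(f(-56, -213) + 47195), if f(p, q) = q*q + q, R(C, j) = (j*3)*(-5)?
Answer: 464710232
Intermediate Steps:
R(C, j) = -15*j (R(C, j) = (3*j)*(-5) = -15*j)
f(p, q) = q + q² (f(p, q) = q² + q = q + q²)
(2662 + R(-24, -158))*(f(-56, -213) + 47195) = (2662 - 15*(-158))*(-213*(1 - 213) + 47195) = (2662 + 2370)*(-213*(-212) + 47195) = 5032*(45156 + 47195) = 5032*92351 = 464710232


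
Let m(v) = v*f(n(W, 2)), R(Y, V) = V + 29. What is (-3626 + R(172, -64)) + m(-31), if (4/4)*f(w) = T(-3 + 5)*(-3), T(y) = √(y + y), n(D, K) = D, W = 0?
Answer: -3475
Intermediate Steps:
R(Y, V) = 29 + V
T(y) = √2*√y (T(y) = √(2*y) = √2*√y)
f(w) = -6 (f(w) = (√2*√(-3 + 5))*(-3) = (√2*√2)*(-3) = 2*(-3) = -6)
m(v) = -6*v (m(v) = v*(-6) = -6*v)
(-3626 + R(172, -64)) + m(-31) = (-3626 + (29 - 64)) - 6*(-31) = (-3626 - 35) + 186 = -3661 + 186 = -3475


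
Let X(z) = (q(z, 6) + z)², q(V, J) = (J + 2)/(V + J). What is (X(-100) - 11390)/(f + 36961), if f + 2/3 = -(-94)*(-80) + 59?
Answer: -4549341/97746041 ≈ -0.046542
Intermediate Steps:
q(V, J) = (2 + J)/(J + V)
X(z) = (z + 8/(6 + z))² (X(z) = ((2 + 6)/(6 + z) + z)² = (8/(6 + z) + z)² = (z + 8/(6 + z))²)
f = -22385/3 (f = -⅔ + (-(-94)*(-80) + 59) = -⅔ + (-94*80 + 59) = -⅔ + (-7520 + 59) = -⅔ - 7461 = -22385/3 ≈ -7461.7)
(X(-100) - 11390)/(f + 36961) = ((8 - 100*(6 - 100))²/(6 - 100)² - 11390)/(-22385/3 + 36961) = ((8 - 100*(-94))²/(-94)² - 11390)/(88498/3) = ((8 + 9400)²/8836 - 11390)*(3/88498) = ((1/8836)*9408² - 11390)*(3/88498) = ((1/8836)*88510464 - 11390)*(3/88498) = (22127616/2209 - 11390)*(3/88498) = -3032894/2209*3/88498 = -4549341/97746041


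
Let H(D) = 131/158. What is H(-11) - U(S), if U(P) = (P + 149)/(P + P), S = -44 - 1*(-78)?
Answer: -10003/5372 ≈ -1.8621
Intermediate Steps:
S = 34 (S = -44 + 78 = 34)
U(P) = (149 + P)/(2*P) (U(P) = (149 + P)/((2*P)) = (149 + P)*(1/(2*P)) = (149 + P)/(2*P))
H(D) = 131/158 (H(D) = 131*(1/158) = 131/158)
H(-11) - U(S) = 131/158 - (149 + 34)/(2*34) = 131/158 - 183/(2*34) = 131/158 - 1*183/68 = 131/158 - 183/68 = -10003/5372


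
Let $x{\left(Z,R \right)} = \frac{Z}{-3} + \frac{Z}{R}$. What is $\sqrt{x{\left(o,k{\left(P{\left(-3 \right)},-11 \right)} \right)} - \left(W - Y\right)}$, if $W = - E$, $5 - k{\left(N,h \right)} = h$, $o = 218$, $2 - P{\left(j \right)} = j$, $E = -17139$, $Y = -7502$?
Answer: $\frac{i \sqrt{3556806}}{12} \approx 157.16 i$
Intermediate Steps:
$P{\left(j \right)} = 2 - j$
$k{\left(N,h \right)} = 5 - h$
$x{\left(Z,R \right)} = - \frac{Z}{3} + \frac{Z}{R}$ ($x{\left(Z,R \right)} = Z \left(- \frac{1}{3}\right) + \frac{Z}{R} = - \frac{Z}{3} + \frac{Z}{R}$)
$W = 17139$ ($W = \left(-1\right) \left(-17139\right) = 17139$)
$\sqrt{x{\left(o,k{\left(P{\left(-3 \right)},-11 \right)} \right)} - \left(W - Y\right)} = \sqrt{\left(\left(- \frac{1}{3}\right) 218 + \frac{218}{5 - -11}\right) - 24641} = \sqrt{\left(- \frac{218}{3} + \frac{218}{5 + 11}\right) - 24641} = \sqrt{\left(- \frac{218}{3} + \frac{218}{16}\right) - 24641} = \sqrt{\left(- \frac{218}{3} + 218 \cdot \frac{1}{16}\right) - 24641} = \sqrt{\left(- \frac{218}{3} + \frac{109}{8}\right) - 24641} = \sqrt{- \frac{1417}{24} - 24641} = \sqrt{- \frac{592801}{24}} = \frac{i \sqrt{3556806}}{12}$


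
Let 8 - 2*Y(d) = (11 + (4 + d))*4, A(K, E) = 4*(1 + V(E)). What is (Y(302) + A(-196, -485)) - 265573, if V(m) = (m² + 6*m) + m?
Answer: 661121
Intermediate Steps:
V(m) = m² + 7*m
A(K, E) = 4 + 4*E*(7 + E) (A(K, E) = 4*(1 + E*(7 + E)) = 4 + 4*E*(7 + E))
Y(d) = -26 - 2*d (Y(d) = 4 - (11 + (4 + d))*4/2 = 4 - (15 + d)*4/2 = 4 - (60 + 4*d)/2 = 4 + (-30 - 2*d) = -26 - 2*d)
(Y(302) + A(-196, -485)) - 265573 = ((-26 - 2*302) + (4 + 4*(-485)*(7 - 485))) - 265573 = ((-26 - 604) + (4 + 4*(-485)*(-478))) - 265573 = (-630 + (4 + 927320)) - 265573 = (-630 + 927324) - 265573 = 926694 - 265573 = 661121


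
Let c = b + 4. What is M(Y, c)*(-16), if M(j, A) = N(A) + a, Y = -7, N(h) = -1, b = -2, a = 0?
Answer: 16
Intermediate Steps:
c = 2 (c = -2 + 4 = 2)
M(j, A) = -1 (M(j, A) = -1 + 0 = -1)
M(Y, c)*(-16) = -1*(-16) = 16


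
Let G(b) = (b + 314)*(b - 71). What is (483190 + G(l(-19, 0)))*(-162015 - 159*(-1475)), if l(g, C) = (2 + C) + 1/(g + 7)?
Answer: 802886564785/24 ≈ 3.3454e+10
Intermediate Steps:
l(g, C) = 2 + C + 1/(7 + g) (l(g, C) = (2 + C) + 1/(7 + g) = 2 + C + 1/(7 + g))
G(b) = (-71 + b)*(314 + b) (G(b) = (314 + b)*(-71 + b) = (-71 + b)*(314 + b))
(483190 + G(l(-19, 0)))*(-162015 - 159*(-1475)) = (483190 + (-22294 + ((15 + 2*(-19) + 7*0 + 0*(-19))/(7 - 19))² + 243*((15 + 2*(-19) + 7*0 + 0*(-19))/(7 - 19))))*(-162015 - 159*(-1475)) = (483190 + (-22294 + ((15 - 38 + 0 + 0)/(-12))² + 243*((15 - 38 + 0 + 0)/(-12))))*(-162015 + 234525) = (483190 + (-22294 + (-1/12*(-23))² + 243*(-1/12*(-23))))*72510 = (483190 + (-22294 + (23/12)² + 243*(23/12)))*72510 = (483190 + (-22294 + 529/144 + 1863/4))*72510 = (483190 - 3142739/144)*72510 = (66436621/144)*72510 = 802886564785/24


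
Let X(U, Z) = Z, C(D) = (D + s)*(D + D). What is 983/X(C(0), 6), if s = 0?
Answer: 983/6 ≈ 163.83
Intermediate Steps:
C(D) = 2*D**2 (C(D) = (D + 0)*(D + D) = D*(2*D) = 2*D**2)
983/X(C(0), 6) = 983/6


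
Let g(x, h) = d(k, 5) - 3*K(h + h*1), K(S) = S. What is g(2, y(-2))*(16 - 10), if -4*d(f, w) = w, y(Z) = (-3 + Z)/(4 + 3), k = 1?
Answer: 255/14 ≈ 18.214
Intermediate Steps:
y(Z) = -3/7 + Z/7 (y(Z) = (-3 + Z)/7 = (-3 + Z)*(⅐) = -3/7 + Z/7)
d(f, w) = -w/4
g(x, h) = -5/4 - 6*h (g(x, h) = -¼*5 - 3*(h + h*1) = -5/4 - 3*(h + h) = -5/4 - 6*h)
g(2, y(-2))*(16 - 10) = (-5/4 - 6*(-3/7 + (⅐)*(-2)))*(16 - 10) = (-5/4 - 6*(-3/7 - 2/7))*6 = (-5/4 - 6*(-5/7))*6 = (-5/4 + 30/7)*6 = (85/28)*6 = 255/14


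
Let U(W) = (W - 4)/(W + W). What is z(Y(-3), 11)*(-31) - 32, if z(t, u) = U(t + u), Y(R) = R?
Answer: -159/4 ≈ -39.750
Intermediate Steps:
U(W) = (-4 + W)/(2*W) (U(W) = (-4 + W)/((2*W)) = (-4 + W)*(1/(2*W)) = (-4 + W)/(2*W))
z(t, u) = (-4 + t + u)/(2*(t + u)) (z(t, u) = (-4 + (t + u))/(2*(t + u)) = (-4 + t + u)/(2*(t + u)))
z(Y(-3), 11)*(-31) - 32 = ((-4 - 3 + 11)/(2*(-3 + 11)))*(-31) - 32 = ((1/2)*4/8)*(-31) - 32 = ((1/2)*(1/8)*4)*(-31) - 32 = (1/4)*(-31) - 32 = -31/4 - 32 = -159/4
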